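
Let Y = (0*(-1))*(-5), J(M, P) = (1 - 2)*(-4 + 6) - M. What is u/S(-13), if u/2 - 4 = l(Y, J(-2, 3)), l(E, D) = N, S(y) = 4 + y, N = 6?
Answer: -20/9 ≈ -2.2222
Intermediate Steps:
J(M, P) = -2 - M (J(M, P) = -1*2 - M = -2 - M)
Y = 0 (Y = 0*(-5) = 0)
l(E, D) = 6
u = 20 (u = 8 + 2*6 = 8 + 12 = 20)
u/S(-13) = 20/(4 - 13) = 20/(-9) = 20*(-⅑) = -20/9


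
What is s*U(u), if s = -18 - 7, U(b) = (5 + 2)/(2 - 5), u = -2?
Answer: 175/3 ≈ 58.333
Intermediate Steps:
U(b) = -7/3 (U(b) = 7/(-3) = 7*(-1/3) = -7/3)
s = -25
s*U(u) = -25*(-7/3) = 175/3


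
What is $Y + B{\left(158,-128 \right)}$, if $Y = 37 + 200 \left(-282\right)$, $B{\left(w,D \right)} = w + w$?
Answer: $-56047$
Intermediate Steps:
$B{\left(w,D \right)} = 2 w$
$Y = -56363$ ($Y = 37 - 56400 = -56363$)
$Y + B{\left(158,-128 \right)} = -56363 + 2 \cdot 158 = -56363 + 316 = -56047$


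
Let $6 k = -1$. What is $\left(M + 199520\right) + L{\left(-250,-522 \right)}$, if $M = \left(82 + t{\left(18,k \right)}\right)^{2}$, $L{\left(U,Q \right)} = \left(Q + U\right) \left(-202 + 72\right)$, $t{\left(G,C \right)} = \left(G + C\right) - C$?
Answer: $309880$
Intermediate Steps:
$k = - \frac{1}{6}$ ($k = \frac{1}{6} \left(-1\right) = - \frac{1}{6} \approx -0.16667$)
$t{\left(G,C \right)} = G$ ($t{\left(G,C \right)} = \left(C + G\right) - C = G$)
$L{\left(U,Q \right)} = - 130 Q - 130 U$ ($L{\left(U,Q \right)} = \left(Q + U\right) \left(-130\right) = - 130 Q - 130 U$)
$M = 10000$ ($M = \left(82 + 18\right)^{2} = 100^{2} = 10000$)
$\left(M + 199520\right) + L{\left(-250,-522 \right)} = \left(10000 + 199520\right) - -100360 = 209520 + \left(67860 + 32500\right) = 209520 + 100360 = 309880$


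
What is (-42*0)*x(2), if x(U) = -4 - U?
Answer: 0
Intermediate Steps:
(-42*0)*x(2) = (-42*0)*(-4 - 1*2) = 0*(-4 - 2) = 0*(-6) = 0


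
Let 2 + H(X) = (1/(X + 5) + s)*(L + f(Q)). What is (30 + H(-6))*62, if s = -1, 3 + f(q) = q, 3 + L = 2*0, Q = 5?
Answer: 1860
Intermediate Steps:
L = -3 (L = -3 + 2*0 = -3 + 0 = -3)
f(q) = -3 + q
H(X) = -1 - 1/(5 + X) (H(X) = -2 + (1/(X + 5) - 1)*(-3 + (-3 + 5)) = -2 + (1/(5 + X) - 1)*(-3 + 2) = -2 + (-1 + 1/(5 + X))*(-1) = -2 + (1 - 1/(5 + X)) = -1 - 1/(5 + X))
(30 + H(-6))*62 = (30 + (-6 - 1*(-6))/(5 - 6))*62 = (30 + (-6 + 6)/(-1))*62 = (30 - 1*0)*62 = (30 + 0)*62 = 30*62 = 1860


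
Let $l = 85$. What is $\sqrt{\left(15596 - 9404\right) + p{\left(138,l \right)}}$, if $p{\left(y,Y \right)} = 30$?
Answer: $\sqrt{6222} \approx 78.88$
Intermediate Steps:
$\sqrt{\left(15596 - 9404\right) + p{\left(138,l \right)}} = \sqrt{\left(15596 - 9404\right) + 30} = \sqrt{6192 + 30} = \sqrt{6222}$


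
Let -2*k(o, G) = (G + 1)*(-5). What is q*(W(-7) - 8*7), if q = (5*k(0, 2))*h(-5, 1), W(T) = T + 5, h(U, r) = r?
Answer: -2175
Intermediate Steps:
W(T) = 5 + T
k(o, G) = 5/2 + 5*G/2 (k(o, G) = -(G + 1)*(-5)/2 = -(1 + G)*(-5)/2 = -(-5 - 5*G)/2 = 5/2 + 5*G/2)
q = 75/2 (q = (5*(5/2 + (5/2)*2))*1 = (5*(5/2 + 5))*1 = (5*(15/2))*1 = (75/2)*1 = 75/2 ≈ 37.500)
q*(W(-7) - 8*7) = 75*((5 - 7) - 8*7)/2 = 75*(-2 - 56)/2 = (75/2)*(-58) = -2175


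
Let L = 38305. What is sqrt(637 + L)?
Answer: sqrt(38942) ≈ 197.34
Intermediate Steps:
sqrt(637 + L) = sqrt(637 + 38305) = sqrt(38942)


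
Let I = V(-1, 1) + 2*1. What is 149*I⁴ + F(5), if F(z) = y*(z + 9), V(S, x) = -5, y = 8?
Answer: 12181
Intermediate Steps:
F(z) = 72 + 8*z (F(z) = 8*(z + 9) = 8*(9 + z) = 72 + 8*z)
I = -3 (I = -5 + 2*1 = -5 + 2 = -3)
149*I⁴ + F(5) = 149*(-3)⁴ + (72 + 8*5) = 149*81 + (72 + 40) = 12069 + 112 = 12181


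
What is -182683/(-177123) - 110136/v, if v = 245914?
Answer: 12708344267/21778512711 ≈ 0.58353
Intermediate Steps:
-182683/(-177123) - 110136/v = -182683/(-177123) - 110136/245914 = -182683*(-1/177123) - 110136*1/245914 = 182683/177123 - 55068/122957 = 12708344267/21778512711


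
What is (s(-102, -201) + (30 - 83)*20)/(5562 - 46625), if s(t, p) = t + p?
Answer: 1363/41063 ≈ 0.033193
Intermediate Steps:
s(t, p) = p + t
(s(-102, -201) + (30 - 83)*20)/(5562 - 46625) = ((-201 - 102) + (30 - 83)*20)/(5562 - 46625) = (-303 - 53*20)/(-41063) = (-303 - 1060)*(-1/41063) = -1363*(-1/41063) = 1363/41063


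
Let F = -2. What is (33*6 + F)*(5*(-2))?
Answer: -1960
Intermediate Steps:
(33*6 + F)*(5*(-2)) = (33*6 - 2)*(5*(-2)) = (198 - 2)*(-10) = 196*(-10) = -1960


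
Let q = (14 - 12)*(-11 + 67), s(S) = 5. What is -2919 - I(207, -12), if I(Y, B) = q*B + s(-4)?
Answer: -1580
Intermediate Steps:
q = 112 (q = 2*56 = 112)
I(Y, B) = 5 + 112*B (I(Y, B) = 112*B + 5 = 5 + 112*B)
-2919 - I(207, -12) = -2919 - (5 + 112*(-12)) = -2919 - (5 - 1344) = -2919 - 1*(-1339) = -2919 + 1339 = -1580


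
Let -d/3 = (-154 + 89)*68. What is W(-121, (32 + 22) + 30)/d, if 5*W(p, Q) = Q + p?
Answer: -37/66300 ≈ -0.00055807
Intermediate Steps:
W(p, Q) = Q/5 + p/5 (W(p, Q) = (Q + p)/5 = Q/5 + p/5)
d = 13260 (d = -3*(-154 + 89)*68 = -(-195)*68 = -3*(-4420) = 13260)
W(-121, (32 + 22) + 30)/d = (((32 + 22) + 30)/5 + (⅕)*(-121))/13260 = ((54 + 30)/5 - 121/5)*(1/13260) = ((⅕)*84 - 121/5)*(1/13260) = (84/5 - 121/5)*(1/13260) = -37/5*1/13260 = -37/66300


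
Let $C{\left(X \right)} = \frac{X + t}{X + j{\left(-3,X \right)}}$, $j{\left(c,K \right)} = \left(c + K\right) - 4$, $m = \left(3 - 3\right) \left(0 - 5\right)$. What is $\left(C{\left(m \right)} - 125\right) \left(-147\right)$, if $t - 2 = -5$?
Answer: $18312$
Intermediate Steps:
$m = 0$ ($m = 0 \left(-5\right) = 0$)
$j{\left(c,K \right)} = -4 + K + c$ ($j{\left(c,K \right)} = \left(K + c\right) - 4 = -4 + K + c$)
$t = -3$ ($t = 2 - 5 = -3$)
$C{\left(X \right)} = \frac{-3 + X}{-7 + 2 X}$ ($C{\left(X \right)} = \frac{X - 3}{X - \left(7 - X\right)} = \frac{-3 + X}{X + \left(-7 + X\right)} = \frac{-3 + X}{-7 + 2 X}$)
$\left(C{\left(m \right)} - 125\right) \left(-147\right) = \left(\frac{-3 + 0}{-7 + 2 \cdot 0} - 125\right) \left(-147\right) = \left(\frac{1}{-7 + 0} \left(-3\right) - 125\right) \left(-147\right) = \left(\frac{1}{-7} \left(-3\right) - 125\right) \left(-147\right) = \left(\left(- \frac{1}{7}\right) \left(-3\right) - 125\right) \left(-147\right) = \left(\frac{3}{7} - 125\right) \left(-147\right) = \left(- \frac{872}{7}\right) \left(-147\right) = 18312$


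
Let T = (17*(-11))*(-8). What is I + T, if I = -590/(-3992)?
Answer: 2986311/1996 ≈ 1496.1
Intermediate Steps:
I = 295/1996 (I = -590*(-1/3992) = 295/1996 ≈ 0.14780)
T = 1496 (T = -187*(-8) = 1496)
I + T = 295/1996 + 1496 = 2986311/1996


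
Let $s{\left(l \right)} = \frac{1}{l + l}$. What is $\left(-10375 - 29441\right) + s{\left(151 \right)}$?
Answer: $- \frac{12024431}{302} \approx -39816.0$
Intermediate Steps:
$s{\left(l \right)} = \frac{1}{2 l}$
$\left(-10375 - 29441\right) + s{\left(151 \right)} = \left(-10375 - 29441\right) + \frac{1}{2 \cdot 151} = -39816 + \frac{1}{2} \cdot \frac{1}{151} = -39816 + \frac{1}{302} = - \frac{12024431}{302}$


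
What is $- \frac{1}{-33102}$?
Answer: $\frac{1}{33102} \approx 3.021 \cdot 10^{-5}$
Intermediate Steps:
$- \frac{1}{-33102} = \left(-1\right) \left(- \frac{1}{33102}\right) = \frac{1}{33102}$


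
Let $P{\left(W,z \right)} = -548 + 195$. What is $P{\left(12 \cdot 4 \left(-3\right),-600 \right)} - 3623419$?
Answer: $-3623772$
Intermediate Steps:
$P{\left(W,z \right)} = -353$
$P{\left(12 \cdot 4 \left(-3\right),-600 \right)} - 3623419 = -353 - 3623419 = -3623772$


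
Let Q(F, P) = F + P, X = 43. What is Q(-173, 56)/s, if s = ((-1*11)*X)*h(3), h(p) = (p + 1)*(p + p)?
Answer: 39/3784 ≈ 0.010307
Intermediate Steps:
h(p) = 2*p*(1 + p) (h(p) = (1 + p)*(2*p) = 2*p*(1 + p))
s = -11352 (s = (-1*11*43)*(2*3*(1 + 3)) = (-11*43)*(2*3*4) = -473*24 = -11352)
Q(-173, 56)/s = (-173 + 56)/(-11352) = -117*(-1/11352) = 39/3784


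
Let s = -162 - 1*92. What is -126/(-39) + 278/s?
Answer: 3527/1651 ≈ 2.1363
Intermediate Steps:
s = -254 (s = -162 - 92 = -254)
-126/(-39) + 278/s = -126/(-39) + 278/(-254) = -126*(-1/39) + 278*(-1/254) = 42/13 - 139/127 = 3527/1651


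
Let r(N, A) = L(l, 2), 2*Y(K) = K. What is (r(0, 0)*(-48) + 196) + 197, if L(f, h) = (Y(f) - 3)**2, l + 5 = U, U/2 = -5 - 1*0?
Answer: -4899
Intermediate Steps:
U = -10 (U = 2*(-5 - 1*0) = 2*(-5 + 0) = 2*(-5) = -10)
Y(K) = K/2
l = -15 (l = -5 - 10 = -15)
L(f, h) = (-3 + f/2)**2 (L(f, h) = (f/2 - 3)**2 = (-3 + f/2)**2)
r(N, A) = 441/4 (r(N, A) = (-6 - 15)**2/4 = (1/4)*(-21)**2 = (1/4)*441 = 441/4)
(r(0, 0)*(-48) + 196) + 197 = ((441/4)*(-48) + 196) + 197 = (-5292 + 196) + 197 = -5096 + 197 = -4899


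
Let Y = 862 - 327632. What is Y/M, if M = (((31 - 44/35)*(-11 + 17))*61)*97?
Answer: -5718475/18478791 ≈ -0.30946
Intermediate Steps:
Y = -326770
M = 36957582/35 (M = (((31 - 44*1/35)*6)*61)*97 = (((31 - 44/35)*6)*61)*97 = (((1041/35)*6)*61)*97 = ((6246/35)*61)*97 = (381006/35)*97 = 36957582/35 ≈ 1.0559e+6)
Y/M = -326770/36957582/35 = -326770*35/36957582 = -5718475/18478791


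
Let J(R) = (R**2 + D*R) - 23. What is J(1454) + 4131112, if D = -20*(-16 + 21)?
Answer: 6099805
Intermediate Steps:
D = -100 (D = -20*5 = -100)
J(R) = -23 + R**2 - 100*R (J(R) = (R**2 - 100*R) - 23 = -23 + R**2 - 100*R)
J(1454) + 4131112 = (-23 + 1454**2 - 100*1454) + 4131112 = (-23 + 2114116 - 145400) + 4131112 = 1968693 + 4131112 = 6099805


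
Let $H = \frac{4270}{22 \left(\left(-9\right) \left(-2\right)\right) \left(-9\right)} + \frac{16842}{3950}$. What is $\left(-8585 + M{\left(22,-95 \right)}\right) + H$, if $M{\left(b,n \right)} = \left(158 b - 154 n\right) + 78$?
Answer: $\frac{33793990147}{3519450} \approx 9602.1$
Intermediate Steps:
$M{\left(b,n \right)} = 78 - 154 n + 158 b$ ($M{\left(b,n \right)} = \left(- 154 n + 158 b\right) + 78 = 78 - 154 n + 158 b$)
$H = \frac{10789597}{3519450}$ ($H = \frac{4270}{22 \cdot 18 \left(-9\right)} + 16842 \cdot \frac{1}{3950} = \frac{4270}{396 \left(-9\right)} + \frac{8421}{1975} = \frac{4270}{-3564} + \frac{8421}{1975} = 4270 \left(- \frac{1}{3564}\right) + \frac{8421}{1975} = - \frac{2135}{1782} + \frac{8421}{1975} = \frac{10789597}{3519450} \approx 3.0657$)
$\left(-8585 + M{\left(22,-95 \right)}\right) + H = \left(-8585 + \left(78 - -14630 + 158 \cdot 22\right)\right) + \frac{10789597}{3519450} = \left(-8585 + \left(78 + 14630 + 3476\right)\right) + \frac{10789597}{3519450} = \left(-8585 + 18184\right) + \frac{10789597}{3519450} = 9599 + \frac{10789597}{3519450} = \frac{33793990147}{3519450}$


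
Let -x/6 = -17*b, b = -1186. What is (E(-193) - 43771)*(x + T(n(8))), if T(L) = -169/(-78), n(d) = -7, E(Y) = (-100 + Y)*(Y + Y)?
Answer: -16772951271/2 ≈ -8.3865e+9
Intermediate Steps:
E(Y) = 2*Y*(-100 + Y) (E(Y) = (-100 + Y)*(2*Y) = 2*Y*(-100 + Y))
T(L) = 13/6 (T(L) = -169*(-1/78) = 13/6)
x = -120972 (x = -(-102)*(-1186) = -6*20162 = -120972)
(E(-193) - 43771)*(x + T(n(8))) = (2*(-193)*(-100 - 193) - 43771)*(-120972 + 13/6) = (2*(-193)*(-293) - 43771)*(-725819/6) = (113098 - 43771)*(-725819/6) = 69327*(-725819/6) = -16772951271/2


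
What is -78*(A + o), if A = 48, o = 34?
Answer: -6396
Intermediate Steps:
-78*(A + o) = -78*(48 + 34) = -78*82 = -6396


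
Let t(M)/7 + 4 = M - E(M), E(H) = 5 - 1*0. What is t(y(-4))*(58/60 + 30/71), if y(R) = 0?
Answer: -62139/710 ≈ -87.520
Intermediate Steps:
E(H) = 5 (E(H) = 5 + 0 = 5)
t(M) = -63 + 7*M (t(M) = -28 + 7*(M - 1*5) = -28 + 7*(M - 5) = -28 + 7*(-5 + M) = -28 + (-35 + 7*M) = -63 + 7*M)
t(y(-4))*(58/60 + 30/71) = (-63 + 7*0)*(58/60 + 30/71) = (-63 + 0)*(58*(1/60) + 30*(1/71)) = -63*(29/30 + 30/71) = -63*2959/2130 = -62139/710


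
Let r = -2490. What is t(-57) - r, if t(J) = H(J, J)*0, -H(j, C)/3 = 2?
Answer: 2490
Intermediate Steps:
H(j, C) = -6 (H(j, C) = -3*2 = -6)
t(J) = 0 (t(J) = -6*0 = 0)
t(-57) - r = 0 - 1*(-2490) = 0 + 2490 = 2490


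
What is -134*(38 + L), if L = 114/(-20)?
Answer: -21641/5 ≈ -4328.2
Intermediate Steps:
L = -57/10 (L = 114*(-1/20) = -57/10 ≈ -5.7000)
-134*(38 + L) = -134*(38 - 57/10) = -134*323/10 = -21641/5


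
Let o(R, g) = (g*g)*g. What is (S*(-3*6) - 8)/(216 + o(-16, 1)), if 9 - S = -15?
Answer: -440/217 ≈ -2.0276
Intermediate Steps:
S = 24 (S = 9 - 1*(-15) = 9 + 15 = 24)
o(R, g) = g³ (o(R, g) = g²*g = g³)
(S*(-3*6) - 8)/(216 + o(-16, 1)) = (24*(-3*6) - 8)/(216 + 1³) = (24*(-18) - 8)/(216 + 1) = (-432 - 8)/217 = (1/217)*(-440) = -440/217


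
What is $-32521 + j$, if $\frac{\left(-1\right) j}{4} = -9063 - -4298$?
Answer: $-13461$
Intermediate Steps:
$j = 19060$ ($j = - 4 \left(-9063 - -4298\right) = - 4 \left(-9063 + 4298\right) = \left(-4\right) \left(-4765\right) = 19060$)
$-32521 + j = -32521 + 19060 = -13461$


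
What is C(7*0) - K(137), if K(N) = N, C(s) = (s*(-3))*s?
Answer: -137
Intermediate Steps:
C(s) = -3*s² (C(s) = (-3*s)*s = -3*s²)
C(7*0) - K(137) = -3*(7*0)² - 1*137 = -3*0² - 137 = -3*0 - 137 = 0 - 137 = -137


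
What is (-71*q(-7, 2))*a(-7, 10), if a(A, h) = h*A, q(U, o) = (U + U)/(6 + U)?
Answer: 69580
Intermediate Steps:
q(U, o) = 2*U/(6 + U) (q(U, o) = (2*U)/(6 + U) = 2*U/(6 + U))
a(A, h) = A*h
(-71*q(-7, 2))*a(-7, 10) = (-142*(-7)/(6 - 7))*(-7*10) = -142*(-7)/(-1)*(-70) = -142*(-7)*(-1)*(-70) = -71*14*(-70) = -994*(-70) = 69580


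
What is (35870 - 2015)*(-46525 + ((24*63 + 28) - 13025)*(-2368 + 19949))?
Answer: -6837501715050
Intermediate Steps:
(35870 - 2015)*(-46525 + ((24*63 + 28) - 13025)*(-2368 + 19949)) = 33855*(-46525 + ((1512 + 28) - 13025)*17581) = 33855*(-46525 + (1540 - 13025)*17581) = 33855*(-46525 - 11485*17581) = 33855*(-46525 - 201917785) = 33855*(-201964310) = -6837501715050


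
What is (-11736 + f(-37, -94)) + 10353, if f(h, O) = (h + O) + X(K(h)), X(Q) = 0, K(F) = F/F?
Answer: -1514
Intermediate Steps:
K(F) = 1
f(h, O) = O + h (f(h, O) = (h + O) + 0 = (O + h) + 0 = O + h)
(-11736 + f(-37, -94)) + 10353 = (-11736 + (-94 - 37)) + 10353 = (-11736 - 131) + 10353 = -11867 + 10353 = -1514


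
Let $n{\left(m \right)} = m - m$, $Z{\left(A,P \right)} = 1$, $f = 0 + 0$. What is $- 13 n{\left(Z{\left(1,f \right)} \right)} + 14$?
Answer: $14$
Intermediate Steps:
$f = 0$
$n{\left(m \right)} = 0$
$- 13 n{\left(Z{\left(1,f \right)} \right)} + 14 = \left(-13\right) 0 + 14 = 0 + 14 = 14$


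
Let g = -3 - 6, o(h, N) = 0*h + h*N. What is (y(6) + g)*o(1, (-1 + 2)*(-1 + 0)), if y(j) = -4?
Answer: 13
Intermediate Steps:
o(h, N) = N*h (o(h, N) = 0 + N*h = N*h)
g = -9
(y(6) + g)*o(1, (-1 + 2)*(-1 + 0)) = (-4 - 9)*(((-1 + 2)*(-1 + 0))*1) = -13*1*(-1) = -(-13) = -13*(-1) = 13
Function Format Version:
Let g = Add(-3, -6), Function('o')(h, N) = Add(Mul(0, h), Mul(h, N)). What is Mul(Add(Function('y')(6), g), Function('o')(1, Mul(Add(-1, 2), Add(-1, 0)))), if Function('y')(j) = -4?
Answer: 13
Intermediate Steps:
Function('o')(h, N) = Mul(N, h) (Function('o')(h, N) = Add(0, Mul(N, h)) = Mul(N, h))
g = -9
Mul(Add(Function('y')(6), g), Function('o')(1, Mul(Add(-1, 2), Add(-1, 0)))) = Mul(Add(-4, -9), Mul(Mul(Add(-1, 2), Add(-1, 0)), 1)) = Mul(-13, Mul(Mul(1, -1), 1)) = Mul(-13, Mul(-1, 1)) = Mul(-13, -1) = 13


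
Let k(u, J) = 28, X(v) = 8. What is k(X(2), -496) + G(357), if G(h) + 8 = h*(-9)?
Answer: -3193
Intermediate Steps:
G(h) = -8 - 9*h (G(h) = -8 + h*(-9) = -8 - 9*h)
k(X(2), -496) + G(357) = 28 + (-8 - 9*357) = 28 + (-8 - 3213) = 28 - 3221 = -3193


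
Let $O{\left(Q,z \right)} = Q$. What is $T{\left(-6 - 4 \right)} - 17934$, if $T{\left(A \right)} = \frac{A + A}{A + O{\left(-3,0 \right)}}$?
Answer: $- \frac{233122}{13} \approx -17932.0$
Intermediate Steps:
$T{\left(A \right)} = \frac{2 A}{-3 + A}$ ($T{\left(A \right)} = \frac{A + A}{A - 3} = \frac{2 A}{-3 + A}$)
$T{\left(-6 - 4 \right)} - 17934 = \frac{2 \left(-6 - 4\right)}{-3 - 10} - 17934 = 2 \left(-10\right) \frac{1}{-3 - 10} - 17934 = 2 \left(-10\right) \frac{1}{-13} - 17934 = 2 \left(-10\right) \left(- \frac{1}{13}\right) - 17934 = \frac{20}{13} - 17934 = - \frac{233122}{13}$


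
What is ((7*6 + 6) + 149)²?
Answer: 38809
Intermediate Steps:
((7*6 + 6) + 149)² = ((42 + 6) + 149)² = (48 + 149)² = 197² = 38809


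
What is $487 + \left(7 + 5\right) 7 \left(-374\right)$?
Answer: $-30929$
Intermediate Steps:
$487 + \left(7 + 5\right) 7 \left(-374\right) = 487 + 12 \cdot 7 \left(-374\right) = 487 + 84 \left(-374\right) = 487 - 31416 = -30929$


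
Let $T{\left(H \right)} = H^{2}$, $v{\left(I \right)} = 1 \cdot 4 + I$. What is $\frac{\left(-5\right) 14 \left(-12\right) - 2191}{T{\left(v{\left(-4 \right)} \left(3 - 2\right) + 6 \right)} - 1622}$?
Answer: $\frac{1351}{1586} \approx 0.85183$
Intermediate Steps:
$v{\left(I \right)} = 4 + I$
$\frac{\left(-5\right) 14 \left(-12\right) - 2191}{T{\left(v{\left(-4 \right)} \left(3 - 2\right) + 6 \right)} - 1622} = \frac{\left(-5\right) 14 \left(-12\right) - 2191}{\left(\left(4 - 4\right) \left(3 - 2\right) + 6\right)^{2} - 1622} = \frac{\left(-70\right) \left(-12\right) - 2191}{\left(0 \cdot 1 + 6\right)^{2} - 1622} = \frac{840 - 2191}{\left(0 + 6\right)^{2} - 1622} = - \frac{1351}{6^{2} - 1622} = - \frac{1351}{36 - 1622} = - \frac{1351}{-1586} = \left(-1351\right) \left(- \frac{1}{1586}\right) = \frac{1351}{1586}$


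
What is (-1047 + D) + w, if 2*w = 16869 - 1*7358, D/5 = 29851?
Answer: 305927/2 ≈ 1.5296e+5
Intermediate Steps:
D = 149255 (D = 5*29851 = 149255)
w = 9511/2 (w = (16869 - 1*7358)/2 = (16869 - 7358)/2 = (½)*9511 = 9511/2 ≈ 4755.5)
(-1047 + D) + w = (-1047 + 149255) + 9511/2 = 148208 + 9511/2 = 305927/2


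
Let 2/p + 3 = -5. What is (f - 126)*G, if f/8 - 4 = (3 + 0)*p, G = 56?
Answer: -5600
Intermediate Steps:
p = -¼ (p = 2/(-3 - 5) = 2/(-8) = 2*(-⅛) = -¼ ≈ -0.25000)
f = 26 (f = 32 + 8*((3 + 0)*(-¼)) = 32 + 8*(3*(-¼)) = 32 + 8*(-¾) = 32 - 6 = 26)
(f - 126)*G = (26 - 126)*56 = -100*56 = -5600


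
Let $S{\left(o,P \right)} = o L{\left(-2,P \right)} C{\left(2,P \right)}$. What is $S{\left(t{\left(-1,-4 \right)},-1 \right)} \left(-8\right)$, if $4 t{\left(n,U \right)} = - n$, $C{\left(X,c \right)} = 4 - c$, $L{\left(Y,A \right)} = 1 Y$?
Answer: $20$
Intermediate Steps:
$L{\left(Y,A \right)} = Y$
$t{\left(n,U \right)} = - \frac{n}{4}$ ($t{\left(n,U \right)} = \frac{\left(-1\right) n}{4} = - \frac{n}{4}$)
$S{\left(o,P \right)} = - 2 o \left(4 - P\right)$ ($S{\left(o,P \right)} = o \left(-2\right) \left(4 - P\right) = - 2 o \left(4 - P\right)$)
$S{\left(t{\left(-1,-4 \right)},-1 \right)} \left(-8\right) = 2 \left(\left(- \frac{1}{4}\right) \left(-1\right)\right) \left(-4 - 1\right) \left(-8\right) = 2 \cdot \frac{1}{4} \left(-5\right) \left(-8\right) = \left(- \frac{5}{2}\right) \left(-8\right) = 20$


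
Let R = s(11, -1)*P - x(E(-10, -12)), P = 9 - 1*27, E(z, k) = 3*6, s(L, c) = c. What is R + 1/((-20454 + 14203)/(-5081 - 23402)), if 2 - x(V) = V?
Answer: 34431/893 ≈ 38.557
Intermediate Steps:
E(z, k) = 18
x(V) = 2 - V
P = -18 (P = 9 - 27 = -18)
R = 34 (R = -1*(-18) - (2 - 1*18) = 18 - (2 - 18) = 18 - 1*(-16) = 18 + 16 = 34)
R + 1/((-20454 + 14203)/(-5081 - 23402)) = 34 + 1/((-20454 + 14203)/(-5081 - 23402)) = 34 + 1/(-6251/(-28483)) = 34 + 1/(-6251*(-1/28483)) = 34 + 1/(893/4069) = 34 + 4069/893 = 34431/893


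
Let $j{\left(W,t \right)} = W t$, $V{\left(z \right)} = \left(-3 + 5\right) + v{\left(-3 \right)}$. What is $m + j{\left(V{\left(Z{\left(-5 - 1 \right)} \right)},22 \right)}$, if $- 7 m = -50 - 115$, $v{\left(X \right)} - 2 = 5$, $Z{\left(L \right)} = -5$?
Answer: $\frac{1551}{7} \approx 221.57$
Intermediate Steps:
$v{\left(X \right)} = 7$ ($v{\left(X \right)} = 2 + 5 = 7$)
$V{\left(z \right)} = 9$ ($V{\left(z \right)} = \left(-3 + 5\right) + 7 = 2 + 7 = 9$)
$m = \frac{165}{7}$ ($m = - \frac{-50 - 115}{7} = \left(- \frac{1}{7}\right) \left(-165\right) = \frac{165}{7} \approx 23.571$)
$m + j{\left(V{\left(Z{\left(-5 - 1 \right)} \right)},22 \right)} = \frac{165}{7} + 9 \cdot 22 = \frac{165}{7} + 198 = \frac{1551}{7}$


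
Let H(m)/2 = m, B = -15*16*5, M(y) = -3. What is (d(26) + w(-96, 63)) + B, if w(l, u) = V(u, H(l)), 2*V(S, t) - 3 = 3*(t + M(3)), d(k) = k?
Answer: -1465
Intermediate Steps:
B = -1200 (B = -240*5 = -1200)
H(m) = 2*m
V(S, t) = -3 + 3*t/2 (V(S, t) = 3/2 + (3*(t - 3))/2 = 3/2 + (3*(-3 + t))/2 = 3/2 + (-9 + 3*t)/2 = 3/2 + (-9/2 + 3*t/2) = -3 + 3*t/2)
w(l, u) = -3 + 3*l (w(l, u) = -3 + 3*(2*l)/2 = -3 + 3*l)
(d(26) + w(-96, 63)) + B = (26 + (-3 + 3*(-96))) - 1200 = (26 + (-3 - 288)) - 1200 = (26 - 291) - 1200 = -265 - 1200 = -1465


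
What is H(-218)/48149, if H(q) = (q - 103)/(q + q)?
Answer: 321/20992964 ≈ 1.5291e-5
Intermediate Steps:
H(q) = (-103 + q)/(2*q) (H(q) = (-103 + q)/((2*q)) = (-103 + q)*(1/(2*q)) = (-103 + q)/(2*q))
H(-218)/48149 = ((½)*(-103 - 218)/(-218))/48149 = ((½)*(-1/218)*(-321))*(1/48149) = (321/436)*(1/48149) = 321/20992964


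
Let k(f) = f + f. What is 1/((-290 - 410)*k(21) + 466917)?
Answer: 1/437517 ≈ 2.2856e-6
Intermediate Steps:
k(f) = 2*f
1/((-290 - 410)*k(21) + 466917) = 1/((-290 - 410)*(2*21) + 466917) = 1/(-700*42 + 466917) = 1/(-29400 + 466917) = 1/437517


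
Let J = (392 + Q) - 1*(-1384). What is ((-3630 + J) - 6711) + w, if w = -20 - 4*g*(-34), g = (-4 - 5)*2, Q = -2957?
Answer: -13990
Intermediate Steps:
g = -18 (g = -9*2 = -18)
J = -1181 (J = (392 - 2957) - 1*(-1384) = -2565 + 1384 = -1181)
w = -2468 (w = -20 - 4*(-18)*(-34) = -20 + 72*(-34) = -20 - 2448 = -2468)
((-3630 + J) - 6711) + w = ((-3630 - 1181) - 6711) - 2468 = (-4811 - 6711) - 2468 = -11522 - 2468 = -13990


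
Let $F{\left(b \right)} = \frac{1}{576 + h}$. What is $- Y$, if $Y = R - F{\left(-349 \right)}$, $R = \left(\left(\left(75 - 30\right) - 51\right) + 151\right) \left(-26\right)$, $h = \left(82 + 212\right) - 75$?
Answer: $\frac{2997151}{795} \approx 3770.0$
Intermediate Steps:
$h = 219$ ($h = 294 - 75 = 219$)
$R = -3770$ ($R = \left(\left(45 - 51\right) + 151\right) \left(-26\right) = \left(-6 + 151\right) \left(-26\right) = 145 \left(-26\right) = -3770$)
$F{\left(b \right)} = \frac{1}{795}$ ($F{\left(b \right)} = \frac{1}{576 + 219} = \frac{1}{795}$)
$Y = - \frac{2997151}{795}$ ($Y = -3770 - \frac{1}{795} = - \frac{2997151}{795} \approx -3770.0$)
$- Y = \left(-1\right) \left(- \frac{2997151}{795}\right) = \frac{2997151}{795}$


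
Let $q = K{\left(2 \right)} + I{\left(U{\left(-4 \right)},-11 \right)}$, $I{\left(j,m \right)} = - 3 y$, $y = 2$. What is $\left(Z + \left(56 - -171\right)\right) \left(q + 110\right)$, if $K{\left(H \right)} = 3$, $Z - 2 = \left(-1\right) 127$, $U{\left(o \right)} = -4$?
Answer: $10914$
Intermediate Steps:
$Z = -125$ ($Z = 2 - 127 = -125$)
$I{\left(j,m \right)} = -6$ ($I{\left(j,m \right)} = \left(-3\right) 2 = -6$)
$q = -3$ ($q = 3 - 6 = -3$)
$\left(Z + \left(56 - -171\right)\right) \left(q + 110\right) = \left(-125 + \left(56 - -171\right)\right) \left(-3 + 110\right) = \left(-125 + \left(56 + 171\right)\right) 107 = \left(-125 + 227\right) 107 = 102 \cdot 107 = 10914$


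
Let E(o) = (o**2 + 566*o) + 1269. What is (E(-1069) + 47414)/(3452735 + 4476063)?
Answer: 293195/3964399 ≈ 0.073957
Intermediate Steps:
E(o) = 1269 + o**2 + 566*o
(E(-1069) + 47414)/(3452735 + 4476063) = ((1269 + (-1069)**2 + 566*(-1069)) + 47414)/(3452735 + 4476063) = ((1269 + 1142761 - 605054) + 47414)/7928798 = (538976 + 47414)*(1/7928798) = 586390*(1/7928798) = 293195/3964399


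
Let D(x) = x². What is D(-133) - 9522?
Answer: 8167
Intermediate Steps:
D(-133) - 9522 = (-133)² - 9522 = 17689 - 9522 = 8167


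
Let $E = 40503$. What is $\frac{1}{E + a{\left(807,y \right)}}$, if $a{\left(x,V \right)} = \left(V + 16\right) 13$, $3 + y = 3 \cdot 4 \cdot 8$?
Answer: $\frac{1}{41920} \approx 2.3855 \cdot 10^{-5}$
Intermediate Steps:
$y = 93$ ($y = -3 + 3 \cdot 4 \cdot 8 = -3 + 12 \cdot 8 = -3 + 96 = 93$)
$a{\left(x,V \right)} = 208 + 13 V$ ($a{\left(x,V \right)} = \left(16 + V\right) 13 = 208 + 13 V$)
$\frac{1}{E + a{\left(807,y \right)}} = \frac{1}{40503 + \left(208 + 13 \cdot 93\right)} = \frac{1}{40503 + \left(208 + 1209\right)} = \frac{1}{40503 + 1417} = \frac{1}{41920}$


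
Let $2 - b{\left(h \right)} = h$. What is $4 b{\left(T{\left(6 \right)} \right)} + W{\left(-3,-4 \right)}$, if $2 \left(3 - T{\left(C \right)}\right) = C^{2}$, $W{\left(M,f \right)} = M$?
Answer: $65$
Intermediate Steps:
$T{\left(C \right)} = 3 - \frac{C^{2}}{2}$
$b{\left(h \right)} = 2 - h$
$4 b{\left(T{\left(6 \right)} \right)} + W{\left(-3,-4 \right)} = 4 \left(2 - \left(3 - \frac{6^{2}}{2}\right)\right) - 3 = 4 \left(2 - \left(3 - 18\right)\right) - 3 = 4 \left(2 - -15\right) - 3 = 4 \left(2 + 15\right) - 3 = 4 \cdot 17 - 3 = 68 - 3 = 65$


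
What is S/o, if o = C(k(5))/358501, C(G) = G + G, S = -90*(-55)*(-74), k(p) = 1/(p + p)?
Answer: -656594581500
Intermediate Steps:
k(p) = 1/(2*p)
S = -366300 (S = 4950*(-74) = -366300)
C(G) = 2*G
o = 1/1792505 (o = (2*((1/2)/5))/358501 = (2*((1/2)*(1/5)))*(1/358501) = (2*(1/10))*(1/358501) = (1/5)*(1/358501) = 1/1792505 ≈ 5.5788e-7)
S/o = -366300/1/1792505 = -366300*1792505 = -656594581500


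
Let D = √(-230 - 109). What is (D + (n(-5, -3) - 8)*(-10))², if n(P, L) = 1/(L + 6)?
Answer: 49849/9 + 460*I*√339/3 ≈ 5538.8 + 2823.2*I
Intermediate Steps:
n(P, L) = 1/(6 + L)
D = I*√339 (D = √(-339) = I*√339 ≈ 18.412*I)
(D + (n(-5, -3) - 8)*(-10))² = (I*√339 + (1/(6 - 3) - 8)*(-10))² = (I*√339 + (1/3 - 8)*(-10))² = (I*√339 + (⅓ - 8)*(-10))² = (I*√339 - 23/3*(-10))² = (I*√339 + 230/3)² = (230/3 + I*√339)²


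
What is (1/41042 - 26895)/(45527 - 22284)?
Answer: -1103824589/953939206 ≈ -1.1571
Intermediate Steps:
(1/41042 - 26895)/(45527 - 22284) = (1/41042 - 26895)/23243 = -1103824589/41042*1/23243 = -1103824589/953939206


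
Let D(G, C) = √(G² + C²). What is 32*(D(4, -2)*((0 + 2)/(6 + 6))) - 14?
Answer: -14 + 32*√5/3 ≈ 9.8514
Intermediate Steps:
D(G, C) = √(C² + G²)
32*(D(4, -2)*((0 + 2)/(6 + 6))) - 14 = 32*(√((-2)² + 4²)*((0 + 2)/(6 + 6))) - 14 = 32*(√(4 + 16)*(2/12)) - 14 = 32*(√20*(2*(1/12))) - 14 = 32*((2*√5)*(⅙)) - 14 = 32*(√5/3) - 14 = 32*√5/3 - 14 = -14 + 32*√5/3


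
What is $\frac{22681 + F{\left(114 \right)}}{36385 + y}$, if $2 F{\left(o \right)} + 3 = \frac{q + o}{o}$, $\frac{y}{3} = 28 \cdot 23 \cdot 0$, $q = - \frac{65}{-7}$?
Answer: $\frac{7239469}{11614092} \approx 0.62333$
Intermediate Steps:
$q = \frac{65}{7}$ ($q = \left(-65\right) \left(- \frac{1}{7}\right) = \frac{65}{7} \approx 9.2857$)
$y = 0$ ($y = 3 \cdot 28 \cdot 23 \cdot 0 = 3 \cdot 644 \cdot 0 = 3 \cdot 0 = 0$)
$F{\left(o \right)} = - \frac{3}{2} + \frac{\frac{65}{7} + o}{2 o}$ ($F{\left(o \right)} = - \frac{3}{2} + \frac{\left(\frac{65}{7} + o\right) \frac{1}{o}}{2} = - \frac{3}{2} + \frac{\frac{1}{o} \left(\frac{65}{7} + o\right)}{2} = - \frac{3}{2} + \frac{\frac{65}{7} + o}{2 o}$)
$\frac{22681 + F{\left(114 \right)}}{36385 + y} = \frac{22681 + \frac{\frac{65}{14} - 114}{114}}{36385 + 0} = \frac{22681 + \frac{\frac{65}{14} - 114}{114}}{36385} = \left(22681 + \frac{1}{114} \left(- \frac{1531}{14}\right)\right) \frac{1}{36385} = \left(22681 - \frac{1531}{1596}\right) \frac{1}{36385} = \frac{36197345}{1596} \cdot \frac{1}{36385} = \frac{7239469}{11614092}$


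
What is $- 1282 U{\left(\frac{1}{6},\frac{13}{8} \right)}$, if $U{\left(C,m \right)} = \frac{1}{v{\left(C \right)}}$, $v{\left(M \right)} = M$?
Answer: $-7692$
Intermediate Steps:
$U{\left(C,m \right)} = \frac{1}{C}$
$- 1282 U{\left(\frac{1}{6},\frac{13}{8} \right)} = - \frac{1282}{\frac{1}{6}} = - 1282 \frac{1}{\frac{1}{6}} = \left(-1282\right) 6 = -7692$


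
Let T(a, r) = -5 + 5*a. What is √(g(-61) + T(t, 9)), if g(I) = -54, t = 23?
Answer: 2*√14 ≈ 7.4833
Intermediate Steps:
√(g(-61) + T(t, 9)) = √(-54 + (-5 + 5*23)) = √(-54 + (-5 + 115)) = √(-54 + 110) = √56 = 2*√14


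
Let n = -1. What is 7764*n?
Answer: -7764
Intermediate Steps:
7764*n = 7764*(-1) = -7764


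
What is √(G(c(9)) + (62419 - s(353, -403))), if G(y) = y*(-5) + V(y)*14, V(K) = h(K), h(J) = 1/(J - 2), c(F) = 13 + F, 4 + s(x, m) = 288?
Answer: √6202570/10 ≈ 249.05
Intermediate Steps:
s(x, m) = 284 (s(x, m) = -4 + 288 = 284)
h(J) = 1/(-2 + J)
V(K) = 1/(-2 + K)
G(y) = -5*y + 14/(-2 + y) (G(y) = y*(-5) + 14/(-2 + y) = -5*y + 14/(-2 + y))
√(G(c(9)) + (62419 - s(353, -403))) = √((14 - 5*(13 + 9)*(-2 + (13 + 9)))/(-2 + (13 + 9)) + (62419 - 1*284)) = √((14 - 5*22*(-2 + 22))/(-2 + 22) + (62419 - 284)) = √((14 - 5*22*20)/20 + 62135) = √((14 - 2200)/20 + 62135) = √((1/20)*(-2186) + 62135) = √(-1093/10 + 62135) = √(620257/10) = √6202570/10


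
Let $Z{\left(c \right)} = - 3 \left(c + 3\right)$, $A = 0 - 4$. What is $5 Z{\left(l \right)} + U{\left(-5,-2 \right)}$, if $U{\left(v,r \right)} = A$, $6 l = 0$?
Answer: $-49$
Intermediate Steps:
$l = 0$ ($l = \frac{1}{6} \cdot 0 = 0$)
$A = -4$
$U{\left(v,r \right)} = -4$
$Z{\left(c \right)} = -9 - 3 c$ ($Z{\left(c \right)} = - 3 \left(3 + c\right) = -9 - 3 c$)
$5 Z{\left(l \right)} + U{\left(-5,-2 \right)} = 5 \left(-9 - 0\right) - 4 = 5 \left(-9 + 0\right) - 4 = 5 \left(-9\right) - 4 = -45 - 4 = -49$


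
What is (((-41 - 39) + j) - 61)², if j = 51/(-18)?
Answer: 744769/36 ≈ 20688.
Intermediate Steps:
j = -17/6 (j = 51*(-1/18) = -17/6 ≈ -2.8333)
(((-41 - 39) + j) - 61)² = (((-41 - 39) - 17/6) - 61)² = ((-80 - 17/6) - 61)² = (-497/6 - 61)² = (-863/6)² = 744769/36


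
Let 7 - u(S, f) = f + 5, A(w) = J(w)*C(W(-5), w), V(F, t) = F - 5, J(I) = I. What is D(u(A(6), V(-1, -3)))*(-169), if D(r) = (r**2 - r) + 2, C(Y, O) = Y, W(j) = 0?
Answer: -9802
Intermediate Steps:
V(F, t) = -5 + F
A(w) = 0 (A(w) = w*0 = 0)
u(S, f) = 2 - f (u(S, f) = 7 - (f + 5) = 7 - (5 + f) = 7 + (-5 - f) = 2 - f)
D(r) = 2 + r**2 - r
D(u(A(6), V(-1, -3)))*(-169) = (2 + (2 - (-5 - 1))**2 - (2 - (-5 - 1)))*(-169) = (2 + (2 - 1*(-6))**2 - (2 - 1*(-6)))*(-169) = (2 + (2 + 6)**2 - (2 + 6))*(-169) = (2 + 8**2 - 1*8)*(-169) = (2 + 64 - 8)*(-169) = 58*(-169) = -9802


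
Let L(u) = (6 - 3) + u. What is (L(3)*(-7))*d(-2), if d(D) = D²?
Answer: -168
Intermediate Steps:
L(u) = 3 + u
(L(3)*(-7))*d(-2) = ((3 + 3)*(-7))*(-2)² = (6*(-7))*4 = -42*4 = -168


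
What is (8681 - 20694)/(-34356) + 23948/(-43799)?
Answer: -42371443/214965492 ≈ -0.19711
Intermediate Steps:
(8681 - 20694)/(-34356) + 23948/(-43799) = -12013*(-1/34356) + 23948*(-1/43799) = 12013/34356 - 23948/43799 = -42371443/214965492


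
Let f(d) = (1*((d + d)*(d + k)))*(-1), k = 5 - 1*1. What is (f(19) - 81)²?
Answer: 912025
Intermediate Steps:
k = 4 (k = 5 - 1 = 4)
f(d) = -2*d*(4 + d) (f(d) = (1*((d + d)*(d + 4)))*(-1) = (1*((2*d)*(4 + d)))*(-1) = (1*(2*d*(4 + d)))*(-1) = (2*d*(4 + d))*(-1) = -2*d*(4 + d))
(f(19) - 81)² = (-2*19*(4 + 19) - 81)² = (-2*19*23 - 81)² = (-874 - 81)² = (-955)² = 912025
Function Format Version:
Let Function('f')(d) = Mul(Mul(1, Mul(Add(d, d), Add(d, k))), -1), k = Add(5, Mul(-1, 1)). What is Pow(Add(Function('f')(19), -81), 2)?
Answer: 912025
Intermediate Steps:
k = 4 (k = Add(5, -1) = 4)
Function('f')(d) = Mul(-2, d, Add(4, d)) (Function('f')(d) = Mul(Mul(1, Mul(Add(d, d), Add(d, 4))), -1) = Mul(Mul(1, Mul(Mul(2, d), Add(4, d))), -1) = Mul(Mul(1, Mul(2, d, Add(4, d))), -1) = Mul(Mul(2, d, Add(4, d)), -1) = Mul(-2, d, Add(4, d)))
Pow(Add(Function('f')(19), -81), 2) = Pow(Add(Mul(-2, 19, Add(4, 19)), -81), 2) = Pow(Add(Mul(-2, 19, 23), -81), 2) = Pow(Add(-874, -81), 2) = Pow(-955, 2) = 912025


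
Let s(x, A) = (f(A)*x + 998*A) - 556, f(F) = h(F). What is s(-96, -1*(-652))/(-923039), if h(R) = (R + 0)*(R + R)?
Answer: 80969828/923039 ≈ 87.721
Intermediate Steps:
h(R) = 2*R² (h(R) = R*(2*R) = 2*R²)
f(F) = 2*F²
s(x, A) = -556 + 998*A + 2*x*A² (s(x, A) = ((2*A²)*x + 998*A) - 556 = (2*x*A² + 998*A) - 556 = (998*A + 2*x*A²) - 556 = -556 + 998*A + 2*x*A²)
s(-96, -1*(-652))/(-923039) = (-556 + 998*(-1*(-652)) + 2*(-96)*(-1*(-652))²)/(-923039) = (-556 + 998*652 + 2*(-96)*652²)*(-1/923039) = (-556 + 650696 + 2*(-96)*425104)*(-1/923039) = (-556 + 650696 - 81619968)*(-1/923039) = -80969828*(-1/923039) = 80969828/923039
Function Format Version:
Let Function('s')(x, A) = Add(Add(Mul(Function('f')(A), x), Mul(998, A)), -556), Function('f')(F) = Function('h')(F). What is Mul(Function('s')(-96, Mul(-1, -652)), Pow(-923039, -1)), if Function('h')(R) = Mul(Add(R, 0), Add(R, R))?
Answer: Rational(80969828, 923039) ≈ 87.721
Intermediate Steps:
Function('h')(R) = Mul(2, Pow(R, 2)) (Function('h')(R) = Mul(R, Mul(2, R)) = Mul(2, Pow(R, 2)))
Function('f')(F) = Mul(2, Pow(F, 2))
Function('s')(x, A) = Add(-556, Mul(998, A), Mul(2, x, Pow(A, 2))) (Function('s')(x, A) = Add(Add(Mul(Mul(2, Pow(A, 2)), x), Mul(998, A)), -556) = Add(Add(Mul(2, x, Pow(A, 2)), Mul(998, A)), -556) = Add(Add(Mul(998, A), Mul(2, x, Pow(A, 2))), -556) = Add(-556, Mul(998, A), Mul(2, x, Pow(A, 2))))
Mul(Function('s')(-96, Mul(-1, -652)), Pow(-923039, -1)) = Mul(Add(-556, Mul(998, Mul(-1, -652)), Mul(2, -96, Pow(Mul(-1, -652), 2))), Pow(-923039, -1)) = Mul(Add(-556, Mul(998, 652), Mul(2, -96, Pow(652, 2))), Rational(-1, 923039)) = Mul(Add(-556, 650696, Mul(2, -96, 425104)), Rational(-1, 923039)) = Mul(Add(-556, 650696, -81619968), Rational(-1, 923039)) = Mul(-80969828, Rational(-1, 923039)) = Rational(80969828, 923039)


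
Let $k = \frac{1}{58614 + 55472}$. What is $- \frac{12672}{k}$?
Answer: $-1445697792$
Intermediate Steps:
$k = \frac{1}{114086} \approx 8.7653 \cdot 10^{-6}$
$- \frac{12672}{k} = - 12672 \frac{1}{\frac{1}{114086}} = \left(-12672\right) 114086 = -1445697792$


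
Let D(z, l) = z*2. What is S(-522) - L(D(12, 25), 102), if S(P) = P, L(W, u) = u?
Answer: -624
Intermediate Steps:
D(z, l) = 2*z
S(-522) - L(D(12, 25), 102) = -522 - 1*102 = -522 - 102 = -624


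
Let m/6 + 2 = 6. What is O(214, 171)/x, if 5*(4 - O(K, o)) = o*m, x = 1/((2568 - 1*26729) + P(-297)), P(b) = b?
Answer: 99886472/5 ≈ 1.9977e+7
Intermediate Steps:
m = 24 (m = -12 + 6*6 = -12 + 36 = 24)
x = -1/24458 (x = 1/((2568 - 1*26729) - 297) = 1/((2568 - 26729) - 297) = 1/(-24161 - 297) = 1/(-24458) = -1/24458 ≈ -4.0886e-5)
O(K, o) = 4 - 24*o/5 (O(K, o) = 4 - o*24/5 = 4 - 24*o/5)
O(214, 171)/x = (4 - 24/5*171)/(-1/24458) = (4 - 4104/5)*(-24458) = -4084/5*(-24458) = 99886472/5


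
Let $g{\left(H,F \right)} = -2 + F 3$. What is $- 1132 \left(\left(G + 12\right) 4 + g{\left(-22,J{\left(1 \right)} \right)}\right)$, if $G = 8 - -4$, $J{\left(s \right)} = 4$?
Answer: $-119992$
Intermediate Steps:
$G = 12$ ($G = 8 + 4 = 12$)
$g{\left(H,F \right)} = -2 + 3 F$
$- 1132 \left(\left(G + 12\right) 4 + g{\left(-22,J{\left(1 \right)} \right)}\right) = - 1132 \left(\left(12 + 12\right) 4 + \left(-2 + 3 \cdot 4\right)\right) = - 1132 \left(24 \cdot 4 + \left(-2 + 12\right)\right) = - 1132 \left(96 + 10\right) = \left(-1132\right) 106 = -119992$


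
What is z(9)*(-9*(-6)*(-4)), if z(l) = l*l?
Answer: -17496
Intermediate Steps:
z(l) = l²
z(9)*(-9*(-6)*(-4)) = 9²*(-9*(-6)*(-4)) = 81*(54*(-4)) = 81*(-216) = -17496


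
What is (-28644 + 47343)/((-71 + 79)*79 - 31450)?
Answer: -18699/30818 ≈ -0.60676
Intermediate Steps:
(-28644 + 47343)/((-71 + 79)*79 - 31450) = 18699/(8*79 - 31450) = 18699/(632 - 31450) = 18699/(-30818) = 18699*(-1/30818) = -18699/30818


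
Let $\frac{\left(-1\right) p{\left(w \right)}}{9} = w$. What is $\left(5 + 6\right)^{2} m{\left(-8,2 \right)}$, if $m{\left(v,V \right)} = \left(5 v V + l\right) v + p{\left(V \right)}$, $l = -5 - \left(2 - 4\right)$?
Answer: $78166$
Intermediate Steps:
$p{\left(w \right)} = - 9 w$
$l = -3$ ($l = -5 - \left(2 - 4\right) = -5 - -2 = -5 + 2 = -3$)
$m{\left(v,V \right)} = - 9 V + v \left(-3 + 5 V v\right)$ ($m{\left(v,V \right)} = \left(5 v V - 3\right) v - 9 V = \left(5 V v - 3\right) v - 9 V = \left(-3 + 5 V v\right) v - 9 V = v \left(-3 + 5 V v\right) - 9 V = - 9 V + v \left(-3 + 5 V v\right)$)
$\left(5 + 6\right)^{2} m{\left(-8,2 \right)} = \left(5 + 6\right)^{2} \left(\left(-9\right) 2 - -24 + 5 \cdot 2 \left(-8\right)^{2}\right) = 11^{2} \left(-18 + 24 + 5 \cdot 2 \cdot 64\right) = 121 \left(-18 + 24 + 640\right) = 121 \cdot 646 = 78166$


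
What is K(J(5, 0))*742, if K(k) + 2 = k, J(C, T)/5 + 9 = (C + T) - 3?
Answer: -27454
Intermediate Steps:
J(C, T) = -60 + 5*C + 5*T (J(C, T) = -45 + 5*((C + T) - 3) = -45 + 5*(-3 + C + T) = -45 + (-15 + 5*C + 5*T) = -60 + 5*C + 5*T)
K(k) = -2 + k
K(J(5, 0))*742 = (-2 + (-60 + 5*5 + 5*0))*742 = (-2 + (-60 + 25 + 0))*742 = (-2 - 35)*742 = -37*742 = -27454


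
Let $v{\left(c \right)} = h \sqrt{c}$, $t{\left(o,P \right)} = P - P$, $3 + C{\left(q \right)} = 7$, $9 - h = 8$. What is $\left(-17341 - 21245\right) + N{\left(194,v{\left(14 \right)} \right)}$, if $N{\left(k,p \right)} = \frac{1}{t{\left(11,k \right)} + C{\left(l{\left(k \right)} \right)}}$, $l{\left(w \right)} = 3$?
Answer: $- \frac{154343}{4} \approx -38586.0$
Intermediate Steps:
$h = 1$ ($h = 9 - 8 = 1$)
$C{\left(q \right)} = 4$ ($C{\left(q \right)} = -3 + 7 = 4$)
$t{\left(o,P \right)} = 0$
$v{\left(c \right)} = \sqrt{c}$ ($v{\left(c \right)} = 1 \sqrt{c} = \sqrt{c}$)
$N{\left(k,p \right)} = \frac{1}{4}$ ($N{\left(k,p \right)} = \frac{1}{0 + 4} = \frac{1}{4}$)
$\left(-17341 - 21245\right) + N{\left(194,v{\left(14 \right)} \right)} = \left(-17341 - 21245\right) + \frac{1}{4} = -38586 + \frac{1}{4} = - \frac{154343}{4}$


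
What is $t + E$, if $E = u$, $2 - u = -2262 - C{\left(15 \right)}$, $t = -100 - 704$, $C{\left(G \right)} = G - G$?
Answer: $1460$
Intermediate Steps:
$C{\left(G \right)} = 0$
$t = -804$ ($t = -100 - 704 = -804$)
$u = 2264$ ($u = 2 - \left(-2262 - 0\right) = 2 - \left(-2262 + 0\right) = 2 - -2262 = 2 + 2262 = 2264$)
$E = 2264$
$t + E = -804 + 2264 = 1460$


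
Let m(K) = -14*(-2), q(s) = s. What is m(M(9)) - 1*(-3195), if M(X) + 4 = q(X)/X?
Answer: 3223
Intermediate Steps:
M(X) = -3 (M(X) = -4 + X/X = -4 + 1 = -3)
m(K) = 28
m(M(9)) - 1*(-3195) = 28 - 1*(-3195) = 28 + 3195 = 3223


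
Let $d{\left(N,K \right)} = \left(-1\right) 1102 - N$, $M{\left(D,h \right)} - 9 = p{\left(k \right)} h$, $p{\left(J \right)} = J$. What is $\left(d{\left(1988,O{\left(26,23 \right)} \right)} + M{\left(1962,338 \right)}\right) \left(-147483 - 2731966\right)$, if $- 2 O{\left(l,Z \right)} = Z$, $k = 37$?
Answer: $-27138806825$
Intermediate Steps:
$O{\left(l,Z \right)} = - \frac{Z}{2}$
$M{\left(D,h \right)} = 9 + 37 h$
$d{\left(N,K \right)} = -1102 - N$
$\left(d{\left(1988,O{\left(26,23 \right)} \right)} + M{\left(1962,338 \right)}\right) \left(-147483 - 2731966\right) = \left(\left(-1102 - 1988\right) + \left(9 + 37 \cdot 338\right)\right) \left(-147483 - 2731966\right) = \left(\left(-1102 - 1988\right) + \left(9 + 12506\right)\right) \left(-2879449\right) = \left(-3090 + 12515\right) \left(-2879449\right) = 9425 \left(-2879449\right) = -27138806825$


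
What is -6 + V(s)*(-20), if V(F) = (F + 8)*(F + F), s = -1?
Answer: 274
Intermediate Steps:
V(F) = 2*F*(8 + F) (V(F) = (8 + F)*(2*F) = 2*F*(8 + F))
-6 + V(s)*(-20) = -6 + (2*(-1)*(8 - 1))*(-20) = -6 + (2*(-1)*7)*(-20) = -6 - 14*(-20) = -6 + 280 = 274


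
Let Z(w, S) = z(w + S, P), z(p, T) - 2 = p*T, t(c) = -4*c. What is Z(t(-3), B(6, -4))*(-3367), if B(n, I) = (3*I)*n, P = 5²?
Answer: 5043766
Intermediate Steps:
P = 25
B(n, I) = 3*I*n
z(p, T) = 2 + T*p (z(p, T) = 2 + p*T = 2 + T*p)
Z(w, S) = 2 + 25*S + 25*w (Z(w, S) = 2 + 25*(w + S) = 2 + 25*(S + w) = 2 + (25*S + 25*w) = 2 + 25*S + 25*w)
Z(t(-3), B(6, -4))*(-3367) = (2 + 25*(3*(-4)*6) + 25*(-4*(-3)))*(-3367) = (2 + 25*(-72) + 25*12)*(-3367) = (2 - 1800 + 300)*(-3367) = -1498*(-3367) = 5043766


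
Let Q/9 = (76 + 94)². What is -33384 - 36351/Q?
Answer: -964801639/28900 ≈ -33384.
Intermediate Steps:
Q = 260100 (Q = 9*(76 + 94)² = 9*170² = 9*28900 = 260100)
-33384 - 36351/Q = -33384 - 36351/260100 = -33384 - 36351*1/260100 = -33384 - 4039/28900 = -964801639/28900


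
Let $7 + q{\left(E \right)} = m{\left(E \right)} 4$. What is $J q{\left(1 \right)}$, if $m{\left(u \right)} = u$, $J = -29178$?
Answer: $87534$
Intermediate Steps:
$q{\left(E \right)} = -7 + 4 E$ ($q{\left(E \right)} = -7 + E 4 = -7 + 4 E$)
$J q{\left(1 \right)} = - 29178 \left(-7 + 4 \cdot 1\right) = - 29178 \left(-7 + 4\right) = \left(-29178\right) \left(-3\right) = 87534$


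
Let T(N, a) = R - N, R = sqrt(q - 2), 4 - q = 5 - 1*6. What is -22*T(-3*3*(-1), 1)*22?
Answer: 4356 - 484*sqrt(3) ≈ 3517.7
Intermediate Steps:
q = 5 (q = 4 - (5 - 1*6) = 4 - (5 - 6) = 4 - 1*(-1) = 4 + 1 = 5)
R = sqrt(3) (R = sqrt(5 - 2) = sqrt(3) ≈ 1.7320)
T(N, a) = sqrt(3) - N
-22*T(-3*3*(-1), 1)*22 = -22*(sqrt(3) - (-3*3)*(-1))*22 = -22*(sqrt(3) - (-9)*(-1))*22 = -22*(sqrt(3) - 1*9)*22 = -22*(sqrt(3) - 9)*22 = -22*(-9 + sqrt(3))*22 = (198 - 22*sqrt(3))*22 = 4356 - 484*sqrt(3)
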